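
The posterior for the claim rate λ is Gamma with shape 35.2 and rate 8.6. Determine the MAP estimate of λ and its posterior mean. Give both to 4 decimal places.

Mode = (α−1)/β = 34.2/8.6 = 3.9767.
Mean = α/β = 35.2/8.6 = 4.0930.

MAP estimate = 3.9767, posterior mean = 4.0930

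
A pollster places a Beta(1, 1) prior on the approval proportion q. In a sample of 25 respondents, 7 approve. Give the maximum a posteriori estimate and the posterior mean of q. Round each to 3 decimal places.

Posterior: Beta(1+7, 1+18) = Beta(8, 19).
Mode = (8−1)/(8+19−2) = 7/25 = 0.280.
With a flat prior the MAP equals the MLE, 7/25.
Mean = 8/(8+19) = 8/27 = 0.296.

MAP = 0.280; posterior mean = 0.296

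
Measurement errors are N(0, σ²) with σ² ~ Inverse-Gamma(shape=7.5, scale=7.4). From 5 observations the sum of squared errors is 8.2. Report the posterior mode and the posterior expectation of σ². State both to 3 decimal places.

Posterior: Inverse-Gamma(shape = 7.5+5/2 = 10.0, scale = 7.4+8.2/2 = 11.5).
Mode = β/(α+1) = 11.5/11.0 = 1.045.
Mean = β/(α−1) = 11.5/9.0 = 1.278.

posterior mode = 1.045, posterior expectation = 1.278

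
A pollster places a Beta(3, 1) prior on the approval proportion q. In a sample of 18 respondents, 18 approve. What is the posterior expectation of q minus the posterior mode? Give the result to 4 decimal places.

-0.0455

Posterior: Beta(3+18, 1+0) = Beta(21, 1).
Since β = 1 ≤ 1 and α > 1, the Beta density is monotone increasing on [0,1]; the mode is at 1.
Mean = 21/(21+1) = 0.9545.
Difference = 0.9545 − 1.0000 = -0.0455.
The posterior is left-skewed, so the mode exceeds the mean.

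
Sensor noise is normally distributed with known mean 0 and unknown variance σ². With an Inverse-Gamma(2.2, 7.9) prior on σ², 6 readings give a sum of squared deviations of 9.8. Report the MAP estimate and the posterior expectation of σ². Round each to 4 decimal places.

MAP = 2.0645; posterior mean = 3.0476

Posterior: Inverse-Gamma(shape = 2.2+6/2 = 5.2, scale = 7.9+9.8/2 = 12.8).
Mode = β/(α+1) = 12.8/6.2 = 2.0645.
Mean = β/(α−1) = 12.8/4.2 = 3.0476.
The mean is pulled above the mode by the posterior's right skew.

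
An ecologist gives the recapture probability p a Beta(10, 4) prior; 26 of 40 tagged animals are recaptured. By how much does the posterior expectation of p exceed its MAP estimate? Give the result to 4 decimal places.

-0.0064

Posterior: Beta(10+26, 4+14) = Beta(36, 18).
Mode = (36−1)/(36+18−2) = 35/52 = 0.6731.
Mean = 36/(36+18) = 36/54 = 0.6667.
Difference = 0.6667 − 0.6731 = -0.0064.
The mean is pulled below the mode by the posterior's left skew.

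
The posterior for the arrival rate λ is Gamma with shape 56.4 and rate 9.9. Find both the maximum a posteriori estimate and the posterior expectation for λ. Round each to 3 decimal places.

Mode = (α−1)/β = 55.4/9.9 = 5.596.
Mean = α/β = 56.4/9.9 = 5.697.

MAP = 5.596; posterior mean = 5.697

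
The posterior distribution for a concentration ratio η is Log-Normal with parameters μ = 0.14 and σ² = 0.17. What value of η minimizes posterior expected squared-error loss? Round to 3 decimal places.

1.252

Mode = exp(μ − σ²) = exp(-0.03) = 0.970.
Mean = exp(μ + σ²/2) = exp(0.225) = 1.252.
Squared-error loss ⇒ the optimal estimator is the posterior mean.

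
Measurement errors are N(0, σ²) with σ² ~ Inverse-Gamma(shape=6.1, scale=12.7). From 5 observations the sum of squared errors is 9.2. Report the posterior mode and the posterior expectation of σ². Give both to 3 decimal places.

MAP = 1.802, posterior mean = 2.276

Posterior: Inverse-Gamma(shape = 6.1+5/2 = 8.6, scale = 12.7+9.2/2 = 17.3).
Mode = β/(α+1) = 17.3/9.6 = 1.802.
Mean = β/(α−1) = 17.3/7.6 = 2.276.
The posterior is right-skewed, so the mean exceeds the mode.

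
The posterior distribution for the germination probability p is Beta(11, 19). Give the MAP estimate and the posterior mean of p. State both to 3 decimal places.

MAP estimate = 0.357, posterior mean = 0.367

Mode = (11−1)/(11+19−2) = 10/28 = 0.357.
Mean = 11/(11+19) = 11/30 = 0.367.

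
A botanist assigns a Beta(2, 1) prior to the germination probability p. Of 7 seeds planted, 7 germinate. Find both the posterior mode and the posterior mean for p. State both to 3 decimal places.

MAP = 1.000, posterior mean = 0.900

Posterior: Beta(2+7, 1+0) = Beta(9, 1).
Since β = 1 ≤ 1 and α > 1, the Beta density is monotone increasing on [0,1]; the mode is at 1.
Mean = 9/(9+1) = 0.900.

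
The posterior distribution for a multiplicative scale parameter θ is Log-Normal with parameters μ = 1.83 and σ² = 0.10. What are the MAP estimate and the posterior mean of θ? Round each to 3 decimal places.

MAP = 5.641, posterior mean = 6.554

Mode = exp(μ − σ²) = exp(1.73) = 5.641.
Mean = exp(μ + σ²/2) = exp(1.880) = 6.554.
The posterior is right-skewed, so the mean exceeds the mode.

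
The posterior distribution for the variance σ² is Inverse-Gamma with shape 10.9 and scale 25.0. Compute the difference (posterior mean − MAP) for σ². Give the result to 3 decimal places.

Mode = β/(α+1) = 25.0/11.9 = 2.101.
Mean = β/(α−1) = 25.0/9.9 = 2.525.
Difference = 2.525 − 2.101 = 0.424.

0.424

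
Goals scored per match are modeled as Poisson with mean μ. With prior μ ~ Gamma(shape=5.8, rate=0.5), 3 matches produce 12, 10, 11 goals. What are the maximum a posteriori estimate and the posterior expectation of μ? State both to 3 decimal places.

maximum a posteriori estimate = 10.800, posterior expectation = 11.086

Σ counts = 33. Posterior: Gamma(shape = 5.8+33 = 38.8, rate = 0.5+3 = 3.5).
Mode = (α−1)/β = 37.8/3.5 = 10.800.
Mean = α/β = 38.8/3.5 = 11.086.
Mean > mode: the posterior has a right tail.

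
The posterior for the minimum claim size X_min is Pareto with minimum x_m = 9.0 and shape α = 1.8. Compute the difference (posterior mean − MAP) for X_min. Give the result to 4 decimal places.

The Pareto density is strictly decreasing on [x_m, ∞), so the mode is x_m = 9.0000.
Mean = α·x_m/(α−1) = 1.8·9.0/0.8 = 20.2500.
Difference = 20.2500 − 9.0000 = 11.2500.

11.2500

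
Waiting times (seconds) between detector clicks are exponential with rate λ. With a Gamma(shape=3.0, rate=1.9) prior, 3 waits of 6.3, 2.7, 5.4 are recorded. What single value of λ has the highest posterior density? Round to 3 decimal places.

0.307

Σ times = 14.4. Posterior: Gamma(shape = 3.0+3 = 6.0, rate = 1.9+14.4 = 16.3).
Mode = (α−1)/β = 5.0/16.3 = 0.307.
Mean = α/β = 6.0/16.3 = 0.368.
This is the posterior mode — the MAP estimate.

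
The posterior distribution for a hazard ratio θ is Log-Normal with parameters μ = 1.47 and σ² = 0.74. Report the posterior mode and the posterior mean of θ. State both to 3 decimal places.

MAP = 2.075, posterior mean = 6.297

Mode = exp(μ − σ²) = exp(0.73) = 2.075.
Mean = exp(μ + σ²/2) = exp(1.840) = 6.297.
Right-skewed posterior ⇒ mode < mean.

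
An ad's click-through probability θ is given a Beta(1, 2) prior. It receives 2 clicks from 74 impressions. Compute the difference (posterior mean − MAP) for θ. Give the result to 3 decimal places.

Posterior: Beta(1+2, 2+72) = Beta(3, 74).
Mode = (3−1)/(3+74−2) = 2/75 = 0.027.
Mean = 3/(3+74) = 3/77 = 0.039.
Difference = 0.039 − 0.027 = 0.012.
The mean is pulled above the mode by the posterior's right skew.

0.012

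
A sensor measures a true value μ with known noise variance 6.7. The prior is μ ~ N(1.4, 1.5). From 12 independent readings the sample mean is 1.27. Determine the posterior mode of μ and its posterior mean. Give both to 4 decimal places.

posterior mode = 1.3053, posterior mean = 1.3053

Posterior for μ is Normal. Precision-weighted mean: (1/1.5·1.4 + 12/6.7·1.27) / (1/1.5 + 12/6.7) = 1.3053.
A Normal posterior is symmetric, so mode = mean.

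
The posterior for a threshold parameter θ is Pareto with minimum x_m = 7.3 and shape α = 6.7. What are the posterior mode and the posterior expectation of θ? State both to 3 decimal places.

MAP = 7.300, posterior mean = 8.581

The Pareto density is strictly decreasing on [x_m, ∞), so the mode is x_m = 7.300.
Mean = α·x_m/(α−1) = 6.7·7.3/5.7 = 8.581.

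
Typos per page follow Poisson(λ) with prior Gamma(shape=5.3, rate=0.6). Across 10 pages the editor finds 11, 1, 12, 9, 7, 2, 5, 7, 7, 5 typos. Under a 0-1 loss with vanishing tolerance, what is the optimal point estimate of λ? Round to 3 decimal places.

6.632

Σ counts = 66. Posterior: Gamma(shape = 5.3+66 = 71.3, rate = 0.6+10 = 10.6).
Mode = (α−1)/β = 70.3/10.6 = 6.632.
Mean = α/β = 71.3/10.6 = 6.726.
This is the posterior mode — the MAP estimate.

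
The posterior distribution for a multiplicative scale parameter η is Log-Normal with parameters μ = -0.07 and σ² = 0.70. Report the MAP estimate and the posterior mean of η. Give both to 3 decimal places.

Mode = exp(μ − σ²) = exp(-0.77) = 0.463.
Mean = exp(μ + σ²/2) = exp(0.280) = 1.323.
Mean > mode: the posterior has a right tail.

MAP = 0.463; posterior mean = 1.323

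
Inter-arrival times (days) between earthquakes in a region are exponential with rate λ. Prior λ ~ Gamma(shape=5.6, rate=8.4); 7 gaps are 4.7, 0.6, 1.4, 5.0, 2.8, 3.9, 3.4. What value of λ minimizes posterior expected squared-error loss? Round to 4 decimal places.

Σ times = 21.8. Posterior: Gamma(shape = 5.6+7 = 12.6, rate = 8.4+21.8 = 30.2).
Mode = (α−1)/β = 11.6/30.2 = 0.3841.
Mean = α/β = 12.6/30.2 = 0.4172.
Squared-error loss ⇒ the optimal estimator is the posterior mean.

0.4172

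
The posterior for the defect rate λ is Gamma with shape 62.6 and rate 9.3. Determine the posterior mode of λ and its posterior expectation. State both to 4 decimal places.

Mode = (α−1)/β = 61.6/9.3 = 6.6237.
Mean = α/β = 62.6/9.3 = 6.7312.

MAP = 6.6237; posterior mean = 6.7312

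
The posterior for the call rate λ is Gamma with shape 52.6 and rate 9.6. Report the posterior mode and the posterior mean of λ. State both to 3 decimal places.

MAP: 5.375. Posterior mean: 5.479.

Mode = (α−1)/β = 51.6/9.6 = 5.375.
Mean = α/β = 52.6/9.6 = 5.479.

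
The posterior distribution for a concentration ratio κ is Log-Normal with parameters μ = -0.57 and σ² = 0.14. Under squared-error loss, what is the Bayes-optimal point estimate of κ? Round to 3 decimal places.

Mode = exp(μ − σ²) = exp(-0.71) = 0.492.
Mean = exp(μ + σ²/2) = exp(-0.500) = 0.607.
Squared-error loss ⇒ the optimal estimator is the posterior mean.

0.607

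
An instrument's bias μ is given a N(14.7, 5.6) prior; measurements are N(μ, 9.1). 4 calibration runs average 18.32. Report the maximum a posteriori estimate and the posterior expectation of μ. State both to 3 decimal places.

MAP = 17.274; posterior mean = 17.274

Posterior for μ is Normal. Precision-weighted mean: (1/5.6·14.7 + 4/9.1·18.32) / (1/5.6 + 4/9.1) = 17.274.
A Normal posterior is symmetric, so mode = mean.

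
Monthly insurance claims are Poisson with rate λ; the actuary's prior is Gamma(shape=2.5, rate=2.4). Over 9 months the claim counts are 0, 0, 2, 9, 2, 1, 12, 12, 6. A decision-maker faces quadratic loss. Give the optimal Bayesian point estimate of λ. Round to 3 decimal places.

Σ counts = 44. Posterior: Gamma(shape = 2.5+44 = 46.5, rate = 2.4+9 = 11.4).
Mode = (α−1)/β = 45.5/11.4 = 3.991.
Mean = α/β = 46.5/11.4 = 4.079.
Quadratic loss ⇒ the optimal estimator is the posterior mean.

4.079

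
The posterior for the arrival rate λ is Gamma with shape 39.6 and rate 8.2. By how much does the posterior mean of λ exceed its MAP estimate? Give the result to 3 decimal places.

Mode = (α−1)/β = 38.6/8.2 = 4.707.
Mean = α/β = 39.6/8.2 = 4.829.
Difference = 4.829 − 4.707 = 0.122.

0.122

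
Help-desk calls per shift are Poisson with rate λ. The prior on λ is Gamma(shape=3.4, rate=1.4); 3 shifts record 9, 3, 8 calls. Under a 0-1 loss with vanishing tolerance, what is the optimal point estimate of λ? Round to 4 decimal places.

Σ counts = 20. Posterior: Gamma(shape = 3.4+20 = 23.4, rate = 1.4+3 = 4.4).
Mode = (α−1)/β = 22.4/4.4 = 5.0909.
Mean = α/β = 23.4/4.4 = 5.3182.
This is the posterior mode — the MAP estimate.

5.0909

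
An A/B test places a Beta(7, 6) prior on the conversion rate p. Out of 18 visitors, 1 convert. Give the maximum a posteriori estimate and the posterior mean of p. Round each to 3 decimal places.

Posterior: Beta(7+1, 6+17) = Beta(8, 23).
Mode = (8−1)/(8+23−2) = 7/29 = 0.241.
Mean = 8/(8+23) = 8/31 = 0.258.

MAP = 0.241; posterior mean = 0.258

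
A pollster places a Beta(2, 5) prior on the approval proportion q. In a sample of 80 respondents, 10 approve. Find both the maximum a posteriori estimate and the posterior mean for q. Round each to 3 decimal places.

Posterior: Beta(2+10, 5+70) = Beta(12, 75).
Mode = (12−1)/(12+75−2) = 11/85 = 0.129.
Mean = 12/(12+75) = 12/87 = 0.138.

MAP: 0.129. Posterior mean: 0.138.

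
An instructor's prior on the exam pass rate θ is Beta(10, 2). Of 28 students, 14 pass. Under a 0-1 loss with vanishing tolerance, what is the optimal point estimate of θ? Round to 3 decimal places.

Posterior: Beta(10+14, 2+14) = Beta(24, 16).
Mode = (24−1)/(24+16−2) = 23/38 = 0.605.
Mean = 24/(24+16) = 24/40 = 0.600.
This is the posterior mode — the MAP estimate.

0.605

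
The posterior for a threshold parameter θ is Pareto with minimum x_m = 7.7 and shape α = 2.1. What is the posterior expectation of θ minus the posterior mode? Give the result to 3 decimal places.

The Pareto density is strictly decreasing on [x_m, ∞), so the mode is x_m = 7.700.
Mean = α·x_m/(α−1) = 2.1·7.7/1.1 = 14.700.
Difference = 14.700 − 7.700 = 7.000.

7.000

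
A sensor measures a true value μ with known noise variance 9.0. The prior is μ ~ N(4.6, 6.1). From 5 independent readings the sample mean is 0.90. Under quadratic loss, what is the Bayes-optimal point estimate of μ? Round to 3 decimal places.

1.743

Posterior for μ is Normal. Precision-weighted mean: (1/6.1·4.6 + 5/9.0·0.90) / (1/6.1 + 5/9.0) = 1.743.
A Normal posterior is symmetric, so mode = mean.
Quadratic loss ⇒ the optimal estimator is the posterior mean.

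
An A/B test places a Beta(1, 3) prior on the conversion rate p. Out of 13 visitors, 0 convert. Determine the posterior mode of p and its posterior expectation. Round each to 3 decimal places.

Posterior: Beta(1+0, 3+13) = Beta(1, 16).
Since α = 1 ≤ 1 and β > 1, the Beta density is monotone decreasing on [0,1]; the mode is at 0.
Mean = 1/(1+16) = 0.059.
The posterior is right-skewed, so the mean exceeds the mode.

MAP = 0.000; posterior mean = 0.059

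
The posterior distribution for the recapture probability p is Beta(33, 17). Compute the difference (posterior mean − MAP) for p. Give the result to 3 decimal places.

-0.007

Mode = (33−1)/(33+17−2) = 32/48 = 0.667.
Mean = 33/(33+17) = 33/50 = 0.660.
Difference = 0.660 − 0.667 = -0.007.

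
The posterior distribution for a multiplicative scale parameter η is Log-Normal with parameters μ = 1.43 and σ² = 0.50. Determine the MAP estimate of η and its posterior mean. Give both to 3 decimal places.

η_MAP = 2.535, E[η|data] = 5.366

Mode = exp(μ − σ²) = exp(0.93) = 2.535.
Mean = exp(μ + σ²/2) = exp(1.680) = 5.366.
The posterior is right-skewed, so the mean exceeds the mode.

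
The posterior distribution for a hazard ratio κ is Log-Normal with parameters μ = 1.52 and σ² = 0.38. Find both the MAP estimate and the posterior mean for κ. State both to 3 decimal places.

Mode = exp(μ − σ²) = exp(1.14) = 3.127.
Mean = exp(μ + σ²/2) = exp(1.710) = 5.529.
The mean is pulled above the mode by the posterior's right skew.

MAP estimate = 3.127, posterior mean = 5.529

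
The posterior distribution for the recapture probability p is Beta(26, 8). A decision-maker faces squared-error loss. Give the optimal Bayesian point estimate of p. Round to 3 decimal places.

Mode = (26−1)/(26+8−2) = 25/32 = 0.781.
Mean = 26/(26+8) = 26/34 = 0.765.
Squared-error loss ⇒ the optimal estimator is the posterior mean.

0.765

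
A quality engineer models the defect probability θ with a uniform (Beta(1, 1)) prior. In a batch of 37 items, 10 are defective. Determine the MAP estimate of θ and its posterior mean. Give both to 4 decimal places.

θ_MAP = 0.2703, E[θ|data] = 0.2821

Posterior: Beta(1+10, 1+27) = Beta(11, 28).
Mode = (11−1)/(11+28−2) = 10/37 = 0.2703.
Mean = 11/(11+28) = 11/39 = 0.2821.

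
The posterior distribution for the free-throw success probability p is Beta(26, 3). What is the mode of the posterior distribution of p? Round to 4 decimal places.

Mode = (26−1)/(26+3−2) = 25/27 = 0.9259.
Mean = 26/(26+3) = 26/29 = 0.8966.
This is the posterior mode — the MAP estimate.

0.9259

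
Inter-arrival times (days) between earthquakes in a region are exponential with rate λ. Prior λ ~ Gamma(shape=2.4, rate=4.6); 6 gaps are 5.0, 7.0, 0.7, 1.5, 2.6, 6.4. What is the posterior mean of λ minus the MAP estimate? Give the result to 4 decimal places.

Σ times = 23.2. Posterior: Gamma(shape = 2.4+6 = 8.4, rate = 4.6+23.2 = 27.8).
Mode = (α−1)/β = 7.4/27.8 = 0.2662.
Mean = α/β = 8.4/27.8 = 0.3022.
Difference = 0.3022 − 0.2662 = 0.0360.
Right-skewed posterior ⇒ mode < mean.

0.0360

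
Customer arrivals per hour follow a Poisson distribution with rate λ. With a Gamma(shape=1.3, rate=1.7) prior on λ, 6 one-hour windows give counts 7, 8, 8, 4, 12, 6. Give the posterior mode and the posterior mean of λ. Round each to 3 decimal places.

MAP = 5.883, posterior mean = 6.013

Σ counts = 45. Posterior: Gamma(shape = 1.3+45 = 46.3, rate = 1.7+6 = 7.7).
Mode = (α−1)/β = 45.3/7.7 = 5.883.
Mean = α/β = 46.3/7.7 = 6.013.
Right-skewed posterior ⇒ mode < mean.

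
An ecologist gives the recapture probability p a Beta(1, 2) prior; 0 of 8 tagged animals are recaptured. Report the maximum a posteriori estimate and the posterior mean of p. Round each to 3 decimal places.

Posterior: Beta(1+0, 2+8) = Beta(1, 10).
Since α = 1 ≤ 1 and β > 1, the Beta density is monotone decreasing on [0,1]; the mode is at 0.
Mean = 1/(1+10) = 0.091.

MAP = 0.000; posterior mean = 0.091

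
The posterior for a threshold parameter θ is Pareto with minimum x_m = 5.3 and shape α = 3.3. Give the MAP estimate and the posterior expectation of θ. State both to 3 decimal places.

The Pareto density is strictly decreasing on [x_m, ∞), so the mode is x_m = 5.300.
Mean = α·x_m/(α−1) = 3.3·5.3/2.3 = 7.604.
The posterior is right-skewed, so the mean exceeds the mode.

θ_MAP = 5.300, E[θ|data] = 7.604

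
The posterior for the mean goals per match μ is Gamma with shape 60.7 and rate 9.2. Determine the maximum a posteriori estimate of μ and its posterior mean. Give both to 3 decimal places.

MAP = 6.489, posterior mean = 6.598

Mode = (α−1)/β = 59.7/9.2 = 6.489.
Mean = α/β = 60.7/9.2 = 6.598.
Mean > mode: the posterior has a right tail.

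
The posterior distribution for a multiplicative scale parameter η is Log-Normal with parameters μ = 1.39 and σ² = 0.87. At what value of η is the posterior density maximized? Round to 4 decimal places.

Mode = exp(μ − σ²) = exp(0.52) = 1.6820.
Mean = exp(μ + σ²/2) = exp(1.825) = 6.2028.
This is the posterior mode — the MAP estimate.

1.6820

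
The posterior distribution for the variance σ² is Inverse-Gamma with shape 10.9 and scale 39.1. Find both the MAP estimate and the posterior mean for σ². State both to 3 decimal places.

Mode = β/(α+1) = 39.1/11.9 = 3.286.
Mean = β/(α−1) = 39.1/9.9 = 3.949.
Right-skewed posterior ⇒ mode < mean.

σ²_MAP = 3.286, E[σ²|data] = 3.949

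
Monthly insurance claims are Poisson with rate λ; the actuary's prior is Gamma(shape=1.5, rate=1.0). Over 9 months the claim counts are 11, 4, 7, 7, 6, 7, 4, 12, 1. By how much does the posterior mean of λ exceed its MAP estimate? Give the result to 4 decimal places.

0.1000

Σ counts = 59. Posterior: Gamma(shape = 1.5+59 = 60.5, rate = 1.0+9 = 10.0).
Mode = (α−1)/β = 59.5/10.0 = 5.9500.
Mean = α/β = 60.5/10.0 = 6.0500.
Difference = 6.0500 − 5.9500 = 0.1000.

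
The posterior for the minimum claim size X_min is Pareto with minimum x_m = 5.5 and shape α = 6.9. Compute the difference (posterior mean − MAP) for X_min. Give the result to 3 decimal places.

The Pareto density is strictly decreasing on [x_m, ∞), so the mode is x_m = 5.500.
Mean = α·x_m/(α−1) = 6.9·5.5/5.9 = 6.432.
Difference = 6.432 − 5.500 = 0.932.
Mean > mode: the posterior has a right tail.

0.932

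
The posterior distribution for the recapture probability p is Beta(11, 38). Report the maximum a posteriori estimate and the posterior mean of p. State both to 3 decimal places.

Mode = (11−1)/(11+38−2) = 10/47 = 0.213.
Mean = 11/(11+38) = 11/49 = 0.224.
The mean is pulled above the mode by the posterior's right skew.

maximum a posteriori estimate = 0.213, posterior mean = 0.224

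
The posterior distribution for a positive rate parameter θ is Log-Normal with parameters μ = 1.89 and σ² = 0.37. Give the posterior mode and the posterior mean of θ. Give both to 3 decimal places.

Mode = exp(μ − σ²) = exp(1.52) = 4.572.
Mean = exp(μ + σ²/2) = exp(2.075) = 7.965.
The posterior is right-skewed, so the mean exceeds the mode.

θ_MAP = 4.572, E[θ|data] = 7.965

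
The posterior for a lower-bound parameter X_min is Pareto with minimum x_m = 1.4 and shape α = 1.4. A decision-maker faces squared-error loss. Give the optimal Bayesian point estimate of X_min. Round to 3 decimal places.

4.900

The Pareto density is strictly decreasing on [x_m, ∞), so the mode is x_m = 1.400.
Mean = α·x_m/(α−1) = 1.4·1.4/0.4 = 4.900.
Squared-error loss ⇒ the optimal estimator is the posterior mean.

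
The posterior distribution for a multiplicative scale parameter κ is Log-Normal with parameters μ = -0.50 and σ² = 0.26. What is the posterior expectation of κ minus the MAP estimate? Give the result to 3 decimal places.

Mode = exp(μ − σ²) = exp(-0.76) = 0.468.
Mean = exp(μ + σ²/2) = exp(-0.370) = 0.691.
Difference = 0.691 − 0.468 = 0.223.

0.223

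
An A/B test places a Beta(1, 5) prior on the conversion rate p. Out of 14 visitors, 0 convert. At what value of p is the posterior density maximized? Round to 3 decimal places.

0.000

Posterior: Beta(1+0, 5+14) = Beta(1, 19).
Since α = 1 ≤ 1 and β > 1, the Beta density is monotone decreasing on [0,1]; the mode is at 0.
Mean = 1/(1+19) = 0.050.
This is the posterior mode — the MAP estimate.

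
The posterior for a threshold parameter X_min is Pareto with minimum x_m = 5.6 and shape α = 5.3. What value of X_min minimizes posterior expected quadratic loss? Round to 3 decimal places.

The Pareto density is strictly decreasing on [x_m, ∞), so the mode is x_m = 5.600.
Mean = α·x_m/(α−1) = 5.3·5.6/4.3 = 6.902.
Quadratic loss ⇒ the optimal estimator is the posterior mean.

6.902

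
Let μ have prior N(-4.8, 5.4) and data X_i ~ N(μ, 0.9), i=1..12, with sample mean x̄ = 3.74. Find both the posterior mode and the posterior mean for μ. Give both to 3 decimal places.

μ_MAP = 3.623, E[μ|data] = 3.623

Posterior for μ is Normal. Precision-weighted mean: (1/5.4·-4.8 + 12/0.9·3.74) / (1/5.4 + 12/0.9) = 3.623.
A Normal posterior is symmetric, so mode = mean.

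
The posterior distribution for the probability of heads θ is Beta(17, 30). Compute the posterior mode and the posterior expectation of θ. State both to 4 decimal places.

Mode = (17−1)/(17+30−2) = 16/45 = 0.3556.
Mean = 17/(17+30) = 17/47 = 0.3617.
Mean > mode: the posterior has a right tail.

MAP = 0.3556, posterior mean = 0.3617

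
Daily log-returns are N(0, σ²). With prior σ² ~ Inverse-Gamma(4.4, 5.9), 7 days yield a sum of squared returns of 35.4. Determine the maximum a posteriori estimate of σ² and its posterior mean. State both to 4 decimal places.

Posterior: Inverse-Gamma(shape = 4.4+7/2 = 7.9, scale = 5.9+35.4/2 = 23.6).
Mode = β/(α+1) = 23.6/8.9 = 2.6517.
Mean = β/(α−1) = 23.6/6.9 = 3.4203.
The posterior is right-skewed, so the mean exceeds the mode.

MAP = 2.6517; posterior mean = 3.4203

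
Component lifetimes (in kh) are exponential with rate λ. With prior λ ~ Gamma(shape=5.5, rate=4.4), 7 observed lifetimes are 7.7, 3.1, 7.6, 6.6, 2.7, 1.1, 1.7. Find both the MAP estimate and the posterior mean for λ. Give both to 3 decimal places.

Σ times = 30.5. Posterior: Gamma(shape = 5.5+7 = 12.5, rate = 4.4+30.5 = 34.9).
Mode = (α−1)/β = 11.5/34.9 = 0.330.
Mean = α/β = 12.5/34.9 = 0.358.
Mean > mode: the posterior has a right tail.

λ_MAP = 0.330, E[λ|data] = 0.358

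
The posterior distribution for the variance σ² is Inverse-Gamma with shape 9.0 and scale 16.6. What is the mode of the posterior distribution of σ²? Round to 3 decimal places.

Mode = β/(α+1) = 16.6/10.0 = 1.660.
Mean = β/(α−1) = 16.6/8.0 = 2.075.
This is the posterior mode — the MAP estimate.

1.660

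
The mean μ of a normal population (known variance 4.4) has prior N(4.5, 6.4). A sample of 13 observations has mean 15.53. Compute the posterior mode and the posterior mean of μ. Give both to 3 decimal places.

Posterior for μ is Normal. Precision-weighted mean: (1/6.4·4.5 + 13/4.4·15.53) / (1/6.4 + 13/4.4) = 14.976.
A Normal posterior is symmetric, so mode = mean.

MAP = 14.976, posterior mean = 14.976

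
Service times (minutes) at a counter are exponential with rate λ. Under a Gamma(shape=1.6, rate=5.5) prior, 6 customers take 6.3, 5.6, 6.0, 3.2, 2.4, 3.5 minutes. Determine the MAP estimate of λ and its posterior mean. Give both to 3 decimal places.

λ_MAP = 0.203, E[λ|data] = 0.234

Σ times = 27.0. Posterior: Gamma(shape = 1.6+6 = 7.6, rate = 5.5+27.0 = 32.5).
Mode = (α−1)/β = 6.6/32.5 = 0.203.
Mean = α/β = 7.6/32.5 = 0.234.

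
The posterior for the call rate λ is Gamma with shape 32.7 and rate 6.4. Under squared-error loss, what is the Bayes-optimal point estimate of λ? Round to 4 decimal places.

5.1094

Mode = (α−1)/β = 31.7/6.4 = 4.9531.
Mean = α/β = 32.7/6.4 = 5.1094.
Squared-error loss ⇒ the optimal estimator is the posterior mean.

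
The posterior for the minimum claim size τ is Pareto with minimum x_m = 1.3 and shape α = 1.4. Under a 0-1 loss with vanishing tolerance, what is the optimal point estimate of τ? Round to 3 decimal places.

The Pareto density is strictly decreasing on [x_m, ∞), so the mode is x_m = 1.300.
Mean = α·x_m/(α−1) = 1.4·1.3/0.4 = 4.550.
This is the posterior mode — the MAP estimate.

1.300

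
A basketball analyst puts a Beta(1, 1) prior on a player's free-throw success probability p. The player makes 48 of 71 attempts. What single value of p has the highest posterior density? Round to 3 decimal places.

Posterior: Beta(1+48, 1+23) = Beta(49, 24).
Mode = (49−1)/(49+24−2) = 48/71 = 0.676.
With a flat prior the MAP equals the MLE, 48/71.
Mean = 49/(49+24) = 49/73 = 0.671.
This is the posterior mode — the MAP estimate.

0.676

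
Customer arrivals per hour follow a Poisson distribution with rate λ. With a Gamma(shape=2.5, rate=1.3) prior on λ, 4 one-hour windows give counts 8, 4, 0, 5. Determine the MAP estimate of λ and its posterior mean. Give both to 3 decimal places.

MAP = 3.491; posterior mean = 3.679

Σ counts = 17. Posterior: Gamma(shape = 2.5+17 = 19.5, rate = 1.3+4 = 5.3).
Mode = (α−1)/β = 18.5/5.3 = 3.491.
Mean = α/β = 19.5/5.3 = 3.679.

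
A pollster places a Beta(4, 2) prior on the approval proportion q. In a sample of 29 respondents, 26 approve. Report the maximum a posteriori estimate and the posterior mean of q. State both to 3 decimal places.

q_MAP = 0.879, E[q|data] = 0.857

Posterior: Beta(4+26, 2+3) = Beta(30, 5).
Mode = (30−1)/(30+5−2) = 29/33 = 0.879.
Mean = 30/(30+5) = 30/35 = 0.857.
The mean is pulled below the mode by the posterior's left skew.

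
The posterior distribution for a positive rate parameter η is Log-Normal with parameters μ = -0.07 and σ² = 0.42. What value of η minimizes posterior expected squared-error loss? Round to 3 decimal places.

Mode = exp(μ − σ²) = exp(-0.49) = 0.613.
Mean = exp(μ + σ²/2) = exp(0.140) = 1.150.
Squared-error loss ⇒ the optimal estimator is the posterior mean.

1.150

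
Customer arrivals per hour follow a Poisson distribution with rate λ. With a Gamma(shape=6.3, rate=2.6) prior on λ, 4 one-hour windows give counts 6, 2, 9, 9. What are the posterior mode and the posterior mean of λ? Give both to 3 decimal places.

MAP = 4.742; posterior mean = 4.894

Σ counts = 26. Posterior: Gamma(shape = 6.3+26 = 32.3, rate = 2.6+4 = 6.6).
Mode = (α−1)/β = 31.3/6.6 = 4.742.
Mean = α/β = 32.3/6.6 = 4.894.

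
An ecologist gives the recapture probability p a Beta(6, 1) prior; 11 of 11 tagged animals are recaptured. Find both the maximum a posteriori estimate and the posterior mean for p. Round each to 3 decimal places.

maximum a posteriori estimate = 1.000, posterior mean = 0.944

Posterior: Beta(6+11, 1+0) = Beta(17, 1).
Since β = 1 ≤ 1 and α > 1, the Beta density is monotone increasing on [0,1]; the mode is at 1.
Mean = 17/(17+1) = 0.944.
Left-skewed posterior ⇒ mean < mode.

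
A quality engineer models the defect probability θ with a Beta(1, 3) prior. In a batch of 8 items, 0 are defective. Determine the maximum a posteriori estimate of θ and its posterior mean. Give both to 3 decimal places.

Posterior: Beta(1+0, 3+8) = Beta(1, 11).
Since α = 1 ≤ 1 and β > 1, the Beta density is monotone decreasing on [0,1]; the mode is at 0.
Mean = 1/(1+11) = 0.083.
The mean is pulled above the mode by the posterior's right skew.

maximum a posteriori estimate = 0.000, posterior mean = 0.083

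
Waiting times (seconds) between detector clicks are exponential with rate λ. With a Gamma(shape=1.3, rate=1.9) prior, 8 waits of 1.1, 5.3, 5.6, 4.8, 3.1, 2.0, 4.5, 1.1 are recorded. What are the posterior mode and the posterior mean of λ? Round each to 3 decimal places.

Σ times = 27.5. Posterior: Gamma(shape = 1.3+8 = 9.3, rate = 1.9+27.5 = 29.4).
Mode = (α−1)/β = 8.3/29.4 = 0.282.
Mean = α/β = 9.3/29.4 = 0.316.

MAP = 0.282, posterior mean = 0.316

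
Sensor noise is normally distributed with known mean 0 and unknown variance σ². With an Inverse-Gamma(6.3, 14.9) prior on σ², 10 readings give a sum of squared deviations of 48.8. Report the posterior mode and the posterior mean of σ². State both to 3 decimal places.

MAP: 3.195. Posterior mean: 3.816.

Posterior: Inverse-Gamma(shape = 6.3+10/2 = 11.3, scale = 14.9+48.8/2 = 39.3).
Mode = β/(α+1) = 39.3/12.3 = 3.195.
Mean = β/(α−1) = 39.3/10.3 = 3.816.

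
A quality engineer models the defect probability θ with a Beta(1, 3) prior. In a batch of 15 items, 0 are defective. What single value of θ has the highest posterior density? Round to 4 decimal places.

Posterior: Beta(1+0, 3+15) = Beta(1, 18).
Since α = 1 ≤ 1 and β > 1, the Beta density is monotone decreasing on [0,1]; the mode is at 0.
Mean = 1/(1+18) = 0.0526.
This is the posterior mode — the MAP estimate.

0.0000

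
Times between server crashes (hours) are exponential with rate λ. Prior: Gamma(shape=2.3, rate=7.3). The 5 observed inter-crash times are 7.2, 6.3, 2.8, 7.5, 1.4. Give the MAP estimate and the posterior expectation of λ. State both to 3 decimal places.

Σ times = 25.2. Posterior: Gamma(shape = 2.3+5 = 7.3, rate = 7.3+25.2 = 32.5).
Mode = (α−1)/β = 6.3/32.5 = 0.194.
Mean = α/β = 7.3/32.5 = 0.225.

MAP = 0.194; posterior mean = 0.225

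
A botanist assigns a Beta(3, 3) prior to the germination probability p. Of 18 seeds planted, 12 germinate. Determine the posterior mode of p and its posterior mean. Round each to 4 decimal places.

MAP = 0.6364, posterior mean = 0.6250

Posterior: Beta(3+12, 3+6) = Beta(15, 9).
Mode = (15−1)/(15+9−2) = 14/22 = 0.6364.
Mean = 15/(15+9) = 15/24 = 0.6250.
Left-skewed posterior ⇒ mean < mode.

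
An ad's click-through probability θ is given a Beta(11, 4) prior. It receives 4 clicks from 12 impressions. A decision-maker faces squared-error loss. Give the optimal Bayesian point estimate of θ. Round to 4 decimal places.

0.5556

Posterior: Beta(11+4, 4+8) = Beta(15, 12).
Mode = (15−1)/(15+12−2) = 14/25 = 0.5600.
Mean = 15/(15+12) = 15/27 = 0.5556.
Squared-error loss ⇒ the optimal estimator is the posterior mean.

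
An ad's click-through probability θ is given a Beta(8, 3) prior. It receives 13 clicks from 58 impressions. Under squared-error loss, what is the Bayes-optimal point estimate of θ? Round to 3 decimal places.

0.304

Posterior: Beta(8+13, 3+45) = Beta(21, 48).
Mode = (21−1)/(21+48−2) = 20/67 = 0.299.
Mean = 21/(21+48) = 21/69 = 0.304.
Squared-error loss ⇒ the optimal estimator is the posterior mean.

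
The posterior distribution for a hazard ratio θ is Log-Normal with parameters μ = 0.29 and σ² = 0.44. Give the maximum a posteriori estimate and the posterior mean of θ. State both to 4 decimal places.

Mode = exp(μ − σ²) = exp(-0.15) = 0.8607.
Mean = exp(μ + σ²/2) = exp(0.510) = 1.6653.
The posterior is right-skewed, so the mean exceeds the mode.

MAP = 0.8607; posterior mean = 1.6653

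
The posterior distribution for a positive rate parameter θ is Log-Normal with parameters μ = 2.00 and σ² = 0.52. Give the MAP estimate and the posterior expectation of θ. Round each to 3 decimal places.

MAP = 4.393, posterior mean = 9.583

Mode = exp(μ − σ²) = exp(1.48) = 4.393.
Mean = exp(μ + σ²/2) = exp(2.260) = 9.583.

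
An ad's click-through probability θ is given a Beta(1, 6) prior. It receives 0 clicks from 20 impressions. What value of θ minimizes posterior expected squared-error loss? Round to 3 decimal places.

0.037

Posterior: Beta(1+0, 6+20) = Beta(1, 26).
Since α = 1 ≤ 1 and β > 1, the Beta density is monotone decreasing on [0,1]; the mode is at 0.
Mean = 1/(1+26) = 0.037.
Squared-error loss ⇒ the optimal estimator is the posterior mean.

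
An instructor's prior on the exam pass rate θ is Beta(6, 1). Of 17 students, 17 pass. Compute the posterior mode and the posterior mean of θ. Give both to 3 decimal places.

Posterior: Beta(6+17, 1+0) = Beta(23, 1).
Since β = 1 ≤ 1 and α > 1, the Beta density is monotone increasing on [0,1]; the mode is at 1.
Mean = 23/(23+1) = 0.958.

posterior mode = 1.000, posterior mean = 0.958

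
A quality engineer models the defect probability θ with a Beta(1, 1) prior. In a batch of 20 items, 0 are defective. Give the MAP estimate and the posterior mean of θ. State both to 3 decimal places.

Posterior: Beta(1+0, 1+20) = Beta(1, 21).
Since α = 1 ≤ 1 and β > 1, the Beta density is monotone decreasing on [0,1]; the mode is at 0.
Mean = 1/(1+21) = 0.045.
Mean > mode: the posterior has a right tail.

MAP: 0.000. Posterior mean: 0.045.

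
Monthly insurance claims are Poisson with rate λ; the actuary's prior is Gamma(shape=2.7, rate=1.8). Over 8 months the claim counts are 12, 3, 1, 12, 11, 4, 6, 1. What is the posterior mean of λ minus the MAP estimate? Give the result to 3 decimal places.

Σ counts = 50. Posterior: Gamma(shape = 2.7+50 = 52.7, rate = 1.8+8 = 9.8).
Mode = (α−1)/β = 51.7/9.8 = 5.276.
Mean = α/β = 52.7/9.8 = 5.378.
Difference = 5.378 − 5.276 = 0.102.

0.102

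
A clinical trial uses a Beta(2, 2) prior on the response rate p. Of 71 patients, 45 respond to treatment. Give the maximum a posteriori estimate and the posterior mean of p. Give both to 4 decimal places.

Posterior: Beta(2+45, 2+26) = Beta(47, 28).
Mode = (47−1)/(47+28−2) = 46/73 = 0.6301.
Mean = 47/(47+28) = 47/75 = 0.6267.
Left-skewed posterior ⇒ mean < mode.

MAP: 0.6301. Posterior mean: 0.6267.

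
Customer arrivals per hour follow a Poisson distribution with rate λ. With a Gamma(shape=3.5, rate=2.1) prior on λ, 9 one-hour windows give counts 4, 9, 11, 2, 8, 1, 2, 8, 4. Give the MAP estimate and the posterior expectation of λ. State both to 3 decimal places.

MAP estimate = 4.640, posterior expectation = 4.730

Σ counts = 49. Posterior: Gamma(shape = 3.5+49 = 52.5, rate = 2.1+9 = 11.1).
Mode = (α−1)/β = 51.5/11.1 = 4.640.
Mean = α/β = 52.5/11.1 = 4.730.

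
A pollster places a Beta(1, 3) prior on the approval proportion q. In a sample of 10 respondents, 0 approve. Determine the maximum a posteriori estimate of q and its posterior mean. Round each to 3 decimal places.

maximum a posteriori estimate = 0.000, posterior mean = 0.071

Posterior: Beta(1+0, 3+10) = Beta(1, 13).
Since α = 1 ≤ 1 and β > 1, the Beta density is monotone decreasing on [0,1]; the mode is at 0.
Mean = 1/(1+13) = 0.071.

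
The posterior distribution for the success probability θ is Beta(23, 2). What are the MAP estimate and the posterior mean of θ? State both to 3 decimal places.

Mode = (23−1)/(23+2−2) = 22/23 = 0.957.
Mean = 23/(23+2) = 23/25 = 0.920.

θ_MAP = 0.957, E[θ|data] = 0.920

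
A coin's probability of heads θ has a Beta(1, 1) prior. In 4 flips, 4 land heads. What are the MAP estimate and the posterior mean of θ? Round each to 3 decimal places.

MAP: 1.000. Posterior mean: 0.833.

Posterior: Beta(1+4, 1+0) = Beta(5, 1).
Since β = 1 ≤ 1 and α > 1, the Beta density is monotone increasing on [0,1]; the mode is at 1.
Mean = 5/(5+1) = 0.833.
Mode > mean: the posterior has a left tail.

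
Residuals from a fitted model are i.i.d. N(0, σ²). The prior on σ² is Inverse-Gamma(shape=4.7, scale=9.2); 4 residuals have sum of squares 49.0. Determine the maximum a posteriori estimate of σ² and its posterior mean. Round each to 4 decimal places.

MAP = 4.3766; posterior mean = 5.9123

Posterior: Inverse-Gamma(shape = 4.7+4/2 = 6.7, scale = 9.2+49.0/2 = 33.7).
Mode = β/(α+1) = 33.7/7.7 = 4.3766.
Mean = β/(α−1) = 33.7/5.7 = 5.9123.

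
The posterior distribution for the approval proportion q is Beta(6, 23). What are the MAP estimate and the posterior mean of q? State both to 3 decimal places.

MAP estimate = 0.185, posterior mean = 0.207

Mode = (6−1)/(6+23−2) = 5/27 = 0.185.
Mean = 6/(6+23) = 6/29 = 0.207.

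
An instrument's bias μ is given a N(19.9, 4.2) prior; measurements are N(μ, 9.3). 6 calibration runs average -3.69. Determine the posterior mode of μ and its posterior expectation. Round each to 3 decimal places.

μ_MAP = 2.669, E[μ|data] = 2.669

Posterior for μ is Normal. Precision-weighted mean: (1/4.2·19.9 + 6/9.3·-3.69) / (1/4.2 + 6/9.3) = 2.669.
A Normal posterior is symmetric, so mode = mean.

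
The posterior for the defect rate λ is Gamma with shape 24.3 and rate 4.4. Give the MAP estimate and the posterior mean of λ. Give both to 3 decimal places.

MAP estimate = 5.295, posterior mean = 5.523

Mode = (α−1)/β = 23.3/4.4 = 5.295.
Mean = α/β = 24.3/4.4 = 5.523.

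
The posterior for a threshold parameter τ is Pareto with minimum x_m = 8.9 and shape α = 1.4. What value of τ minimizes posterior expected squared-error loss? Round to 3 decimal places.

The Pareto density is strictly decreasing on [x_m, ∞), so the mode is x_m = 8.900.
Mean = α·x_m/(α−1) = 1.4·8.9/0.4 = 31.150.
Squared-error loss ⇒ the optimal estimator is the posterior mean.

31.150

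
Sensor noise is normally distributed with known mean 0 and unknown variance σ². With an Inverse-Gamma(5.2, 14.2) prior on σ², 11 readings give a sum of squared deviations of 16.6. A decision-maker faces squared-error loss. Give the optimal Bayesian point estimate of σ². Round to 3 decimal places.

Posterior: Inverse-Gamma(shape = 5.2+11/2 = 10.7, scale = 14.2+16.6/2 = 22.5).
Mode = β/(α+1) = 22.5/11.7 = 1.923.
Mean = β/(α−1) = 22.5/9.7 = 2.320.
Squared-error loss ⇒ the optimal estimator is the posterior mean.

2.320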